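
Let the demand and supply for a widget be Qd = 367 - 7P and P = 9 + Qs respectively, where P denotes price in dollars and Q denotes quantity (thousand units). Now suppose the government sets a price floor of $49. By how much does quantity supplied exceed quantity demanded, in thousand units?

Rearranging supply gives Qs = P - 9. Setting quantity demanded equal to quantity supplied, 367 - 7P = P - 9, gives P* = 47 and Q* = 38.
Because the floor (49) lies above the market-clearing price, it is binding.
At P = 49: Qd = 367 - 7·49 = 24 and Qs = 49 - 9 = 40.
Surplus = Qs - Qd = 40 - 24 = 16.

16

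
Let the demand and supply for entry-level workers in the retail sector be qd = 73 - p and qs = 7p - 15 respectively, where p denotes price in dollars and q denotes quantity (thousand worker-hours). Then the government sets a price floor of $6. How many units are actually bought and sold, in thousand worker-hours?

In a free market, 73 - p = 7p - 15 gives the equilibrium p* = 11, q* = 62.
Since 6 is below p* = 11, the floor does not bind and the free-market outcome prevails.

62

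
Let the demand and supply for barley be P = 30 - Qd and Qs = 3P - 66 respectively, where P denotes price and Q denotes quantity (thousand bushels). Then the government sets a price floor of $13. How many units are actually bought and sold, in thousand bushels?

6

Rearranging demand gives Qd = 30 - P. Setting quantity demanded equal to quantity supplied, 30 - P = 3P - 66, gives P* = 24 and Q* = 6.
The floor of 13 is below the equilibrium price 24, so it is not binding; the market clears at P* = 24, Q* = 6.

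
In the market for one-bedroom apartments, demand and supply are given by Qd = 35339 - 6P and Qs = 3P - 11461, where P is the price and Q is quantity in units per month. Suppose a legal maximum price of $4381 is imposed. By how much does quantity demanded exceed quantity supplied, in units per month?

Without the control the market clears where 35339 - 6P = 3P - 11461, i.e. P* = 5200 and Q* = 4139.
Since 4381 < 5200, the ceiling is binding.
At P = 4381: Qd = 35339 - 6·4381 = 9053 and Qs = 3·4381 - 11461 = 1682.
Shortage = Qd - Qs = 9053 - 1682 = 7371.

7371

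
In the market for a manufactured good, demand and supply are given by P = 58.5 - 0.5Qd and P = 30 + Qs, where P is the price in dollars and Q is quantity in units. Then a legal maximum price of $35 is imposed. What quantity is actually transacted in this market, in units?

Rearranging demand gives Qd = 117 - 2P; rearranging supply gives Qs = P - 30. Without the control the market clears where 117 - 2P = P - 30, i.e. P* = 49 and Q* = 19.
Because the ceiling (35) lies below the market-clearing price, it is binding.
At P = 35: Qd = 117 - 2·35 = 47 and Qs = 35 - 30 = 5.
The quantity actually transacted is the short side, supply: 5.

5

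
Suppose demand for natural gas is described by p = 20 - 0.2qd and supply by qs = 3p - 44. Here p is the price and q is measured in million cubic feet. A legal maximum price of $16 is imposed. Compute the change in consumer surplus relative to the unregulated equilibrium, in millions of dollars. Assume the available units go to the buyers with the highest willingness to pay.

Rearranging demand gives qd = 100 - 5p. Setting quantity demanded equal to quantity supplied, 100 - 5p = 3p - 44, gives p* = 18 and q* = 10.
The ceiling of 16 is below the equilibrium price 18, so it binds.
At p = 16: qd = 100 - 5·16 = 20 and qs = 3·16 - 44 = 4.
Consumer surplus without the control is ½ · (20 - 18) · 10 = 10.
With the ceiling, 4 units are sold at 16 (assume they go to the highest-value buyers). The demand price at q = 4 is 19.2, so CS = ½ · [(20 - 16) + (19.2 - 16)] · 4 = 14.4.
Change in consumer surplus = 14.4 - 10 = 4.4.

4.4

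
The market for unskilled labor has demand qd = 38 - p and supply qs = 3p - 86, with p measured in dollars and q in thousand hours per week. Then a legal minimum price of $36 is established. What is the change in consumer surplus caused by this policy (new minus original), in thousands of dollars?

-22.5

Equilibrium: 38 - p = 3p - 86, so 124 = 4p and p* = 31, q* = 7.
Because the floor (36) lies above the market-clearing price, it is binding.
At p = 36: qd = 38 - 36 = 2 and qs = 3·36 - 86 = 22.
Consumer surplus without the control is ½ · (38 - 31) · 7 = 24.5.
With the floor, consumers buy 2 units at 36, so CS = ½ · (38 - 36) · 2 = 2.
Change in consumer surplus = 2 - 24.5 = -22.5.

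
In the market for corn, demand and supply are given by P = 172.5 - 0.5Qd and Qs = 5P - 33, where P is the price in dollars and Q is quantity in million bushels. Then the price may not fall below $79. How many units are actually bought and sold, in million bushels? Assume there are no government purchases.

Rearranging demand gives Qd = 345 - 2P. Equilibrium: 345 - 2P = 5P - 33, so 378 = 7P and P* = 54, Q* = 237.
Since 79 > 54, the floor is binding.
At P = 79: Qd = 345 - 2·79 = 187 and Qs = 5·79 - 33 = 362.
The quantity actually transacted is the short side, demand: 187.

187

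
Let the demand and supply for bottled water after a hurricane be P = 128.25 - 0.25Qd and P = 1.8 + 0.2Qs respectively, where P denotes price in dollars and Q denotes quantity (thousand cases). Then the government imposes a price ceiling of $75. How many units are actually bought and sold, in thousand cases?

281

Rearranging demand gives Qd = 513 - 4P; rearranging supply gives Qs = 5P - 9. Setting quantity demanded equal to quantity supplied, 513 - 4P = 5P - 9, gives P* = 58 and Q* = 281.
The ceiling of 75 is above the equilibrium price 58, so it is not binding; the market clears at P* = 58, Q* = 281.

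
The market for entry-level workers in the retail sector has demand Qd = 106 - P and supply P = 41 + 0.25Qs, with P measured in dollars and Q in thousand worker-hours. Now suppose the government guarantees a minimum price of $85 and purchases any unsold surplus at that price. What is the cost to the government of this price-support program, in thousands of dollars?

Rearranging supply gives Qs = 4P - 164. Equilibrium: 106 - P = 4P - 164, so 270 = 5P and P* = 54, Q* = 52.
Since 85 > 54, the floor is binding.
At P = 85: Qd = 106 - 85 = 21 and Qs = 4·85 - 164 = 176.
Surplus = Qs - Qd = 155.
Government expenditure = surplus × support price = 155 × 85 = 13175.

13175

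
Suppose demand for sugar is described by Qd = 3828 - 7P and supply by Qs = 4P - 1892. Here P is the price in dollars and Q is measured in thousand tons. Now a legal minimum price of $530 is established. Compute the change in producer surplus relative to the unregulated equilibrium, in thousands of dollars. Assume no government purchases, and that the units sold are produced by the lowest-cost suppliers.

567.5

In a free market, 3828 - 7P = 4P - 1892 gives the equilibrium P* = 520, Q* = 188.
The floor of 530 is above the equilibrium price 520, so it binds.
At P = 530: Qd = 3828 - 7·530 = 118 and Qs = 4·530 - 1892 = 228.
Producer surplus without the control is ½ · (520 - 473) · 188 = 4418.
With the floor, 118 units are sold at 530. The supply price at Q = 118 is 502.5, so PS = ½ · [(530 - 473) + (530 - 502.5)] · 118 = 4985.5.
Change in producer surplus = 4985.5 - 4418 = 567.5.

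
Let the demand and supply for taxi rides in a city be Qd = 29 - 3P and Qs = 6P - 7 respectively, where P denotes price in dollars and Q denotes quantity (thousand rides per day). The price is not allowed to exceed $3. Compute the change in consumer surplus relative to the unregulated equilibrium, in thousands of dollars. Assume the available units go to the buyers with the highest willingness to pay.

In a free market, 29 - 3P = 6P - 7 gives the equilibrium P* = 4, Q* = 17.
The ceiling of 3 is below the equilibrium price 4, so it binds.
At P = 3: Qd = 29 - 3·3 = 20 and Qs = 6·3 - 7 = 11.
Consumer surplus without the control is ½ · (29/3 - 4) · 17 = 289/6.
With the ceiling, 11 units are sold at 3 (assume they go to the highest-value buyers). The demand price at Q = 11 is 6, so CS = ½ · [(29/3 - 3) + (6 - 3)] · 11 = 319/6.
Change in consumer surplus = 319/6 - 289/6 = 5.

5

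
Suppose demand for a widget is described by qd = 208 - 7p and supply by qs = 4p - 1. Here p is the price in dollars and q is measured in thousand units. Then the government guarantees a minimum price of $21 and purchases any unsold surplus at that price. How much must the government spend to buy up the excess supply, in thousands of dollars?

462

Setting quantity demanded equal to quantity supplied, 208 - 7p = 4p - 1, gives p* = 19 and q* = 75.
Because the floor (21) lies above the market-clearing price, it is binding.
At p = 21: qd = 208 - 7·21 = 61 and qs = 4·21 - 1 = 83.
Surplus = qs - qd = 22.
Government expenditure = surplus × support price = 22 × 21 = 462.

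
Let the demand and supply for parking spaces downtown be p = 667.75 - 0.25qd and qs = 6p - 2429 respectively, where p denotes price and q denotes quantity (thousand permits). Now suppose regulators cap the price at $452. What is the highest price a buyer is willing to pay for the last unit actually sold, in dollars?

597

Rearranging demand gives qd = 2671 - 4p. Equilibrium: 2671 - 4p = 6p - 2429, so 5100 = 10p and p* = 510, q* = 631.
Since 452 < 510, the ceiling is binding.
At p = 452: qd = 2671 - 4·452 = 863 and qs = 6·452 - 2429 = 283.
Only 283 units reach the market. On the demand curve, the marginal buyer's willingness to pay at q = 283 is (2671 - 283)/4 = 597.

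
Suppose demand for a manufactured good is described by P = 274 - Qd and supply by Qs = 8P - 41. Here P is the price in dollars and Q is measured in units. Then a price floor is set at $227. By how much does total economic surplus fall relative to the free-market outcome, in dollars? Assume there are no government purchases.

Rearranging demand gives Qd = 274 - P. Without the control the market clears where 274 - P = 8P - 41, i.e. P* = 35 and Q* = 239.
Because the floor (227) lies above the market-clearing price, it is binding.
At P = 227: Qd = 274 - 227 = 47 and Qs = 8·227 - 41 = 1775.
Quantity traded falls to 47. At Q = 47 the demand price is 274 - 47 = 227 and the supply price is (41 + 47)/8 = 11.
Deadweight loss = ½ · (227 - 11) · (239 - 47) = ½ · 216 · 192 = 20736.

20736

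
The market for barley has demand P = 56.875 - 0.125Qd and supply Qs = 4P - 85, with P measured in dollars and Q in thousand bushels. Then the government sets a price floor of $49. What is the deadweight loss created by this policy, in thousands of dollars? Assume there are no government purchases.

192

Rearranging demand gives Qd = 455 - 8P. Equilibrium: 455 - 8P = 4P - 85, so 540 = 12P and P* = 45, Q* = 95.
The floor of 49 is above the equilibrium price 45, so it binds.
At P = 49: Qd = 455 - 8·49 = 63 and Qs = 4·49 - 85 = 111.
Quantity traded falls to 63. At Q = 63 the demand price is (455 - 63)/8 = 49 and the supply price is (85 + 63)/4 = 37.
Deadweight loss = ½ · (49 - 37) · (95 - 63) = ½ · 12 · 32 = 192.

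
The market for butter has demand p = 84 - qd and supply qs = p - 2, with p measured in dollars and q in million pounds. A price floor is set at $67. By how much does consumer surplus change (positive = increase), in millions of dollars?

Rearranging demand gives qd = 84 - p. In a free market, 84 - p = p - 2 gives the equilibrium p* = 43, q* = 41.
Because the floor (67) lies above the market-clearing price, it is binding.
At p = 67: qd = 84 - 67 = 17 and qs = 67 - 2 = 65.
Consumer surplus without the control is ½ · (84 - 43) · 41 = 840.5.
With the floor, consumers buy 17 units at 67, so CS = ½ · (84 - 67) · 17 = 144.5.
Change in consumer surplus = 144.5 - 840.5 = -696.

-696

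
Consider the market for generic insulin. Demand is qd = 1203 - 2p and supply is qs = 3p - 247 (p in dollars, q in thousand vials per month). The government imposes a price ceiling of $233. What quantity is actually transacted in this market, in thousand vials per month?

452

In a free market, 1203 - 2p = 3p - 247 gives the equilibrium p* = 290, q* = 623.
The ceiling of 233 is below the equilibrium price 290, so it binds.
At p = 233: qd = 1203 - 2·233 = 737 and qs = 3·233 - 247 = 452.
The quantity actually transacted is the short side, supply: 452.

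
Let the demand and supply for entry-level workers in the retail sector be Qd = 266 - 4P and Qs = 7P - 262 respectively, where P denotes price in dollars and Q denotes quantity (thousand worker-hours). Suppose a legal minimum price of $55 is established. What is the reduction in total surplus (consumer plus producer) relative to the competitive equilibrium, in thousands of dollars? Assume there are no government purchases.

In a free market, 266 - 4P = 7P - 262 gives the equilibrium P* = 48, Q* = 74.
The floor of 55 is above the equilibrium price 48, so it binds.
At P = 55: Qd = 266 - 4·55 = 46 and Qs = 7·55 - 262 = 123.
Quantity traded falls to 46. At Q = 46 the demand price is (266 - 46)/4 = 55 and the supply price is (262 + 46)/7 = 44.
Deadweight loss = ½ · (55 - 44) · (74 - 46) = ½ · 11 · 28 = 154.

154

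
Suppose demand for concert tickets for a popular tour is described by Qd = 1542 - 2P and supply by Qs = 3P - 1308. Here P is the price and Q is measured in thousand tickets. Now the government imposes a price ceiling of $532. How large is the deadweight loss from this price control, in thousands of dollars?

5415

Setting quantity demanded equal to quantity supplied, 1542 - 2P = 3P - 1308, gives P* = 570 and Q* = 402.
Since 532 < 570, the ceiling is binding.
At P = 532: Qd = 1542 - 2·532 = 478 and Qs = 3·532 - 1308 = 288.
Quantity traded falls to 288. At Q = 288 the demand price is (1542 - 288)/2 = 627 and the supply price is (1308 + 288)/3 = 532.
Deadweight loss = ½ · (627 - 532) · (402 - 288) = ½ · 95 · 114 = 5415.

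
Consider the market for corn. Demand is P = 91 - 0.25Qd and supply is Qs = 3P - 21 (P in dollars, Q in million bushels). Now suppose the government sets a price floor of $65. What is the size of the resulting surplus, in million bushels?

Rearranging demand gives Qd = 364 - 4P. Without the control the market clears where 364 - 4P = 3P - 21, i.e. P* = 55 and Q* = 144.
Because the floor (65) lies above the market-clearing price, it is binding.
At P = 65: Qd = 364 - 4·65 = 104 and Qs = 3·65 - 21 = 174.
Surplus = Qs - Qd = 174 - 104 = 70.

70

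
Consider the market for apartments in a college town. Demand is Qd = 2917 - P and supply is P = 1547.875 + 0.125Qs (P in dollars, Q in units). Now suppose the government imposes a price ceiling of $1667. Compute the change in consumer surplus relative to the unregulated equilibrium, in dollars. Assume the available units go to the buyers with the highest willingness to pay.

Rearranging supply gives Qs = 8P - 12383. In a free market, 2917 - P = 8P - 12383 gives the equilibrium P* = 1700, Q* = 1217.
The ceiling of 1667 is below the equilibrium price 1700, so it binds.
At P = 1667: Qd = 2917 - 1667 = 1250 and Qs = 8·1667 - 12383 = 953.
Consumer surplus without the control is ½ · (2917 - 1700) · 1217 = 740544.5.
With the ceiling, 953 units are sold at 1667 (assume they go to the highest-value buyers). The demand price at Q = 953 is 1964, so CS = ½ · [(2917 - 1667) + (1964 - 1667)] · 953 = 737145.5.
Change in consumer surplus = 737145.5 - 740544.5 = -3399.

-3399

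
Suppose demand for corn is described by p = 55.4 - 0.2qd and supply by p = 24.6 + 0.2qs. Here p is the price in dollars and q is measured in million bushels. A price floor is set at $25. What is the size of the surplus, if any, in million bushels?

Rearranging demand gives qd = 277 - 5p; rearranging supply gives qs = 5p - 123. In a free market, 277 - 5p = 5p - 123 gives the equilibrium p* = 40, q* = 77.
The floor of 25 is below the equilibrium price 40, so it is not binding; the market clears at p* = 40, q* = 77.
Since the control does not bind, there is no surplus.

0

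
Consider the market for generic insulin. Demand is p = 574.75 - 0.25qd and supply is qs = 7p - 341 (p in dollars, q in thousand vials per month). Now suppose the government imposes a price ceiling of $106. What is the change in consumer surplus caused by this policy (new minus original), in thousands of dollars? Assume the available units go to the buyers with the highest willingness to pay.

-56246.5

Rearranging demand gives qd = 2299 - 4p. In a free market, 2299 - 4p = 7p - 341 gives the equilibrium p* = 240, q* = 1339.
Since 106 < 240, the ceiling is binding.
At p = 106: qd = 2299 - 4·106 = 1875 and qs = 7·106 - 341 = 401.
Consumer surplus without the control is ½ · (574.75 - 240) · 1339 = 224115.125.
With the ceiling, 401 units are sold at 106 (assume they go to the highest-value buyers). The demand price at q = 401 is 474.5, so CS = ½ · [(574.75 - 106) + (474.5 - 106)] · 401 = 167868.625.
Change in consumer surplus = 167868.625 - 224115.125 = -56246.5.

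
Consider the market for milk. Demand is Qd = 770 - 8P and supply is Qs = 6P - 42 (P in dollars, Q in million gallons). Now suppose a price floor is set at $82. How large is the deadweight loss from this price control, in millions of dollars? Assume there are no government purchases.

Setting quantity demanded equal to quantity supplied, 770 - 8P = 6P - 42, gives P* = 58 and Q* = 306.
The floor of 82 is above the equilibrium price 58, so it binds.
At P = 82: Qd = 770 - 8·82 = 114 and Qs = 6·82 - 42 = 450.
Quantity traded falls to 114. At Q = 114 the demand price is (770 - 114)/8 = 82 and the supply price is (42 + 114)/6 = 26.
Deadweight loss = ½ · (82 - 26) · (306 - 114) = ½ · 56 · 192 = 5376.

5376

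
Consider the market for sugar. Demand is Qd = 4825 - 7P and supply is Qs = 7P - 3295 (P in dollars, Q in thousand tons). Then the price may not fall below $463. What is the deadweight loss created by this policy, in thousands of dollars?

0

Without the control the market clears where 4825 - 7P = 7P - 3295, i.e. P* = 580 and Q* = 765.
Since 463 is below P* = 580, the floor does not bind and the free-market outcome prevails.
Since the control does not bind, no trades are prevented and deadweight loss is zero.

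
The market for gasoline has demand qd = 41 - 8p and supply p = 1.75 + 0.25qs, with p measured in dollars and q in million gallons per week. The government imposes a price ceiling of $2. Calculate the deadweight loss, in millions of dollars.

Rearranging supply gives qs = 4p - 7. Without the control the market clears where 41 - 8p = 4p - 7, i.e. p* = 4 and q* = 9.
Because the ceiling (2) lies below the market-clearing price, it is binding.
At p = 2: qd = 41 - 8·2 = 25 and qs = 4·2 - 7 = 1.
Quantity traded falls to 1. At q = 1 the demand price is (41 - 1)/8 = 5 and the supply price is (7 + 1)/4 = 2.
Deadweight loss = ½ · (5 - 2) · (9 - 1) = ½ · 3 · 8 = 12.

12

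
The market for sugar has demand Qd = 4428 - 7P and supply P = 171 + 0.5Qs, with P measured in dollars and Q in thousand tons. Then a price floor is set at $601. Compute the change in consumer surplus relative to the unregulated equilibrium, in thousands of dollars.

Rearranging supply gives Qs = 2P - 342. Equilibrium: 4428 - 7P = 2P - 342, so 4770 = 9P and P* = 530, Q* = 718.
Since 601 > 530, the floor is binding.
At P = 601: Qd = 4428 - 7·601 = 221 and Qs = 2·601 - 342 = 860.
Consumer surplus without the control is ½ · (4428/7 - 530) · 718 = 257762/7.
With the floor, consumers buy 221 units at 601, so CS = ½ · (4428/7 - 601) · 221 = 48841/14.
Change in consumer surplus = 48841/14 - 257762/7 = -33334.5.

-33334.5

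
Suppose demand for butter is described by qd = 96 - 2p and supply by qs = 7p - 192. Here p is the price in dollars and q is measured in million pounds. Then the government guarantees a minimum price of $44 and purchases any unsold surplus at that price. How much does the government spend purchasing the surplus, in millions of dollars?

Equilibrium: 96 - 2p = 7p - 192, so 288 = 9p and p* = 32, q* = 32.
Since 44 > 32, the floor is binding.
At p = 44: qd = 96 - 2·44 = 8 and qs = 7·44 - 192 = 116.
Surplus = qs - qd = 108.
Government expenditure = surplus × support price = 108 × 44 = 4752.

4752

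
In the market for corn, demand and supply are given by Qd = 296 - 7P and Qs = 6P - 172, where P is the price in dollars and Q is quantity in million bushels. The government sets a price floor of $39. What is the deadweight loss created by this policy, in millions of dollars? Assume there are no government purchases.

68.25

Setting quantity demanded equal to quantity supplied, 296 - 7P = 6P - 172, gives P* = 36 and Q* = 44.
Because the floor (39) lies above the market-clearing price, it is binding.
At P = 39: Qd = 296 - 7·39 = 23 and Qs = 6·39 - 172 = 62.
Quantity traded falls to 23. At Q = 23 the demand price is (296 - 23)/7 = 39 and the supply price is (172 + 23)/6 = 32.5.
Deadweight loss = ½ · (39 - 32.5) · (44 - 23) = ½ · 6.5 · 21 = 68.25.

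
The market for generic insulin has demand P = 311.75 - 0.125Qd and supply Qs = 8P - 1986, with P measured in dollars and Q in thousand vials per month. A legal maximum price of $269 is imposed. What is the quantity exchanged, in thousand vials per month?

166

Rearranging demand gives Qd = 2494 - 8P. Without the control the market clears where 2494 - 8P = 8P - 1986, i.e. P* = 280 and Q* = 254.
The ceiling of 269 is below the equilibrium price 280, so it binds.
At P = 269: Qd = 2494 - 8·269 = 342 and Qs = 8·269 - 1986 = 166.
The quantity actually transacted is the short side, supply: 166.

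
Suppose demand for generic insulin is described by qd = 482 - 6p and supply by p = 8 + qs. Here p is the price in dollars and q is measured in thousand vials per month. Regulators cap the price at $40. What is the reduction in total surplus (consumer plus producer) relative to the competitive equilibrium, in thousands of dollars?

Rearranging supply gives qs = p - 8. Equilibrium: 482 - 6p = p - 8, so 490 = 7p and p* = 70, q* = 62.
Since 40 < 70, the ceiling is binding.
At p = 40: qd = 482 - 6·40 = 242 and qs = 40 - 8 = 32.
Quantity traded falls to 32. At q = 32 the demand price is (482 - 32)/6 = 75 and the supply price is 8 + 32 = 40.
Deadweight loss = ½ · (75 - 40) · (62 - 32) = ½ · 35 · 30 = 525.

525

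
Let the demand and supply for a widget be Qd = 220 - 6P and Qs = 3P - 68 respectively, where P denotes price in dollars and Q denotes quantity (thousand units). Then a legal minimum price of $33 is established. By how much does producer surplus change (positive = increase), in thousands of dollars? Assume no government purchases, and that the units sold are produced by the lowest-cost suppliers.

Without the control the market clears where 220 - 6P = 3P - 68, i.e. P* = 32 and Q* = 28.
Since 33 > 32, the floor is binding.
At P = 33: Qd = 220 - 6·33 = 22 and Qs = 3·33 - 68 = 31.
Producer surplus without the control is ½ · (32 - 68/3) · 28 = 392/3.
With the floor, 22 units are sold at 33. The supply price at Q = 22 is 30, so PS = ½ · [(33 - 68/3) + (33 - 30)] · 22 = 440/3.
Change in producer surplus = 440/3 - 392/3 = 16.

16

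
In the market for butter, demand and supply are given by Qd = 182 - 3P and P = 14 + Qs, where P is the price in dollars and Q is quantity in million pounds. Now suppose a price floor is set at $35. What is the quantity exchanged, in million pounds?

Rearranging supply gives Qs = P - 14. Setting quantity demanded equal to quantity supplied, 182 - 3P = P - 14, gives P* = 49 and Q* = 35.
The floor of 35 is below the equilibrium price 49, so it is not binding; the market clears at P* = 49, Q* = 35.

35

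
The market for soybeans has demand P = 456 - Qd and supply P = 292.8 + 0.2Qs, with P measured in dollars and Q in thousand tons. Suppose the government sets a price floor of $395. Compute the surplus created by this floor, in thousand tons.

450

Rearranging demand gives Qd = 456 - P; rearranging supply gives Qs = 5P - 1464. In a free market, 456 - P = 5P - 1464 gives the equilibrium P* = 320, Q* = 136.
Since 395 > 320, the floor is binding.
At P = 395: Qd = 456 - 395 = 61 and Qs = 5·395 - 1464 = 511.
Surplus = Qs - Qd = 511 - 61 = 450.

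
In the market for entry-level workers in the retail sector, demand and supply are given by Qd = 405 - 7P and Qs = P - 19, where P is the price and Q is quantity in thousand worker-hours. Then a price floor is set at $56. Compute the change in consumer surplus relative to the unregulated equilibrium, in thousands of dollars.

Equilibrium: 405 - 7P = P - 19, so 424 = 8P and P* = 53, Q* = 34.
Since 56 > 53, the floor is binding.
At P = 56: Qd = 405 - 7·56 = 13 and Qs = 56 - 19 = 37.
Consumer surplus without the control is ½ · (405/7 - 53) · 34 = 578/7.
With the floor, consumers buy 13 units at 56, so CS = ½ · (405/7 - 56) · 13 = 169/14.
Change in consumer surplus = 169/14 - 578/7 = -70.5.

-70.5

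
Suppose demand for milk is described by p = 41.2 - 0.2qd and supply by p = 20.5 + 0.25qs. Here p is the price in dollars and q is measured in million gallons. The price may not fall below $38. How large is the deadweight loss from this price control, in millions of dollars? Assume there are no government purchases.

202.5

Rearranging demand gives qd = 206 - 5p; rearranging supply gives qs = 4p - 82. Without the control the market clears where 206 - 5p = 4p - 82, i.e. p* = 32 and q* = 46.
Because the floor (38) lies above the market-clearing price, it is binding.
At p = 38: qd = 206 - 5·38 = 16 and qs = 4·38 - 82 = 70.
Quantity traded falls to 16. At q = 16 the demand price is (206 - 16)/5 = 38 and the supply price is (82 + 16)/4 = 24.5.
Deadweight loss = ½ · (38 - 24.5) · (46 - 16) = ½ · 13.5 · 30 = 202.5.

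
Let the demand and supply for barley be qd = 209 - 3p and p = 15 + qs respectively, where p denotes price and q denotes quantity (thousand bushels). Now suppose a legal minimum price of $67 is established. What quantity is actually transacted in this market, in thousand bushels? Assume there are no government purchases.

8

Rearranging supply gives qs = p - 15. Setting quantity demanded equal to quantity supplied, 209 - 3p = p - 15, gives p* = 56 and q* = 41.
The floor of 67 is above the equilibrium price 56, so it binds.
At p = 67: qd = 209 - 3·67 = 8 and qs = 67 - 15 = 52.
The quantity actually transacted is the short side, demand: 8.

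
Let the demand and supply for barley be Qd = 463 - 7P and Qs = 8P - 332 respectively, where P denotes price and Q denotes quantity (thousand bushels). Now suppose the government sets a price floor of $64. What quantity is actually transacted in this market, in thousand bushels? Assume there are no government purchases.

15

Without the control the market clears where 463 - 7P = 8P - 332, i.e. P* = 53 and Q* = 92.
Since 64 > 53, the floor is binding.
At P = 64: Qd = 463 - 7·64 = 15 and Qs = 8·64 - 332 = 180.
The quantity actually transacted is the short side, demand: 15.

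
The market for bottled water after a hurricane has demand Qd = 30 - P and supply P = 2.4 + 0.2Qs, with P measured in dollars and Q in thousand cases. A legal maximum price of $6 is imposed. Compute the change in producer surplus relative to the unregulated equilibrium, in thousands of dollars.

-20.5

Rearranging supply gives Qs = 5P - 12. Without the control the market clears where 30 - P = 5P - 12, i.e. P* = 7 and Q* = 23.
The ceiling of 6 is below the equilibrium price 7, so it binds.
At P = 6: Qd = 30 - 6 = 24 and Qs = 5·6 - 12 = 18.
Producer surplus without the control is ½ · (7 - 2.4) · 23 = 52.9.
With the ceiling, producers sell 18 units at 6, so PS = ½ · (6 - 2.4) · 18 = 32.4.
Change in producer surplus = 32.4 - 52.9 = -20.5.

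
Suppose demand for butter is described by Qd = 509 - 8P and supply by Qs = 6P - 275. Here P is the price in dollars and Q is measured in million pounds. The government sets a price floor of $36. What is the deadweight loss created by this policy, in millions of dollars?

Without the control the market clears where 509 - 8P = 6P - 275, i.e. P* = 56 and Q* = 61.
The floor of 36 is below the equilibrium price 56, so it is not binding; the market clears at P* = 56, Q* = 61.
Since the control does not bind, no trades are prevented and deadweight loss is zero.

0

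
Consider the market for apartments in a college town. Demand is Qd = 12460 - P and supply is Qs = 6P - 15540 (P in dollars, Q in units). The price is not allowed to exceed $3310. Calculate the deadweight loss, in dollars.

9998100

Without the control the market clears where 12460 - P = 6P - 15540, i.e. P* = 4000 and Q* = 8460.
Since 3310 < 4000, the ceiling is binding.
At P = 3310: Qd = 12460 - 3310 = 9150 and Qs = 6·3310 - 15540 = 4320.
Quantity traded falls to 4320. At Q = 4320 the demand price is 12460 - 4320 = 8140 and the supply price is (15540 + 4320)/6 = 3310.
Deadweight loss = ½ · (8140 - 3310) · (8460 - 4320) = ½ · 4830 · 4140 = 9998100.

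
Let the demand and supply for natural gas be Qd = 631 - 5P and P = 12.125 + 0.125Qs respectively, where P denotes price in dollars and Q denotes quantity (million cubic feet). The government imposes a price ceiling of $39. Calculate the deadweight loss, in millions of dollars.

Rearranging supply gives Qs = 8P - 97. Equilibrium: 631 - 5P = 8P - 97, so 728 = 13P and P* = 56, Q* = 351.
Since 39 < 56, the ceiling is binding.
At P = 39: Qd = 631 - 5·39 = 436 and Qs = 8·39 - 97 = 215.
Quantity traded falls to 215. At Q = 215 the demand price is (631 - 215)/5 = 83.2 and the supply price is (97 + 215)/8 = 39.
Deadweight loss = ½ · (83.2 - 39) · (351 - 215) = ½ · 44.2 · 136 = 3005.6.

3005.6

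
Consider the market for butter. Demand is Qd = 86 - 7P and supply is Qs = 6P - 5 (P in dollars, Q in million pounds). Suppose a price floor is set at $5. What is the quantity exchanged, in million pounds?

Setting quantity demanded equal to quantity supplied, 86 - 7P = 6P - 5, gives P* = 7 and Q* = 37.
Since 5 is below P* = 7, the floor does not bind and the free-market outcome prevails.

37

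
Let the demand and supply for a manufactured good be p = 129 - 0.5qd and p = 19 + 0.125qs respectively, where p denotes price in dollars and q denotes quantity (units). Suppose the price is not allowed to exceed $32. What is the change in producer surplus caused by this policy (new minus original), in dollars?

-1260

Rearranging demand gives qd = 258 - 2p; rearranging supply gives qs = 8p - 152. Without the control the market clears where 258 - 2p = 8p - 152, i.e. p* = 41 and q* = 176.
The ceiling of 32 is below the equilibrium price 41, so it binds.
At p = 32: qd = 258 - 2·32 = 194 and qs = 8·32 - 152 = 104.
Producer surplus without the control is ½ · (41 - 19) · 176 = 1936.
With the ceiling, producers sell 104 units at 32, so PS = ½ · (32 - 19) · 104 = 676.
Change in producer surplus = 676 - 1936 = -1260.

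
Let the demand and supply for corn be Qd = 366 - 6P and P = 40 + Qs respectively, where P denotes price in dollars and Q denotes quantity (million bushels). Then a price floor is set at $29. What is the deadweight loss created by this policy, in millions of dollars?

0

Rearranging supply gives Qs = P - 40. Setting quantity demanded equal to quantity supplied, 366 - 6P = P - 40, gives P* = 58 and Q* = 18.
Since 29 is below P* = 58, the floor does not bind and the free-market outcome prevails.
Since the control does not bind, no trades are prevented and deadweight loss is zero.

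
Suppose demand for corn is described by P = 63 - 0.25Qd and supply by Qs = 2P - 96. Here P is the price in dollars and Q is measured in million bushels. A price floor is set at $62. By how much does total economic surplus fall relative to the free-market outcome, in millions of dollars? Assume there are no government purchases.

96

Rearranging demand gives Qd = 252 - 4P. Equilibrium: 252 - 4P = 2P - 96, so 348 = 6P and P* = 58, Q* = 20.
The floor of 62 is above the equilibrium price 58, so it binds.
At P = 62: Qd = 252 - 4·62 = 4 and Qs = 2·62 - 96 = 28.
Quantity traded falls to 4. At Q = 4 the demand price is (252 - 4)/4 = 62 and the supply price is (96 + 4)/2 = 50.
Deadweight loss = ½ · (62 - 50) · (20 - 4) = ½ · 12 · 16 = 96.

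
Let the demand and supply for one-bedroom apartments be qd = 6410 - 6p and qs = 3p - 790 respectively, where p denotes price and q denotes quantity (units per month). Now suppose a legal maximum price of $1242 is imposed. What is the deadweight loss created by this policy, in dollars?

0

Equilibrium: 6410 - 6p = 3p - 790, so 7200 = 9p and p* = 800, q* = 1610.
Since 1242 is above p* = 800, the ceiling does not bind and the free-market outcome prevails.
Since the control does not bind, no trades are prevented and deadweight loss is zero.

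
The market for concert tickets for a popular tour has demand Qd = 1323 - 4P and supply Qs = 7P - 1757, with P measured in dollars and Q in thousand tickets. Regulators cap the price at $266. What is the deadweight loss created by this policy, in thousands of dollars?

1886.5

In a free market, 1323 - 4P = 7P - 1757 gives the equilibrium P* = 280, Q* = 203.
Because the ceiling (266) lies below the market-clearing price, it is binding.
At P = 266: Qd = 1323 - 4·266 = 259 and Qs = 7·266 - 1757 = 105.
Quantity traded falls to 105. At Q = 105 the demand price is (1323 - 105)/4 = 304.5 and the supply price is (1757 + 105)/7 = 266.
Deadweight loss = ½ · (304.5 - 266) · (203 - 105) = ½ · 38.5 · 98 = 1886.5.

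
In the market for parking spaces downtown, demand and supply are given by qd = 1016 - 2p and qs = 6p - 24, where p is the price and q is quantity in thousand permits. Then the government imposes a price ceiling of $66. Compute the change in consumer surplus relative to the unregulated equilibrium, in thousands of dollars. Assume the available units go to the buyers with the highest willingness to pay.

-13056

Setting quantity demanded equal to quantity supplied, 1016 - 2p = 6p - 24, gives p* = 130 and q* = 756.
The ceiling of 66 is below the equilibrium price 130, so it binds.
At p = 66: qd = 1016 - 2·66 = 884 and qs = 6·66 - 24 = 372.
Consumer surplus without the control is ½ · (508 - 130) · 756 = 142884.
With the ceiling, 372 units are sold at 66 (assume they go to the highest-value buyers). The demand price at q = 372 is 322, so CS = ½ · [(508 - 66) + (322 - 66)] · 372 = 129828.
Change in consumer surplus = 129828 - 142884 = -13056.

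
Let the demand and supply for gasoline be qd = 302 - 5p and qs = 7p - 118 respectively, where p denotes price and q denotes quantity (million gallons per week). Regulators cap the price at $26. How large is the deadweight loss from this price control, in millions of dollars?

680.4

Equilibrium: 302 - 5p = 7p - 118, so 420 = 12p and p* = 35, q* = 127.
Since 26 < 35, the ceiling is binding.
At p = 26: qd = 302 - 5·26 = 172 and qs = 7·26 - 118 = 64.
Quantity traded falls to 64. At q = 64 the demand price is (302 - 64)/5 = 47.6 and the supply price is (118 + 64)/7 = 26.
Deadweight loss = ½ · (47.6 - 26) · (127 - 64) = ½ · 21.6 · 63 = 680.4.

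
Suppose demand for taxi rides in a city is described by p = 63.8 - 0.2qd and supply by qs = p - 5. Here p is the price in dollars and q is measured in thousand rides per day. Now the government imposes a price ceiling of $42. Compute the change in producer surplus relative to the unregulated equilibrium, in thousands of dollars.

Rearranging demand gives qd = 319 - 5p. Without the control the market clears where 319 - 5p = p - 5, i.e. p* = 54 and q* = 49.
The ceiling of 42 is below the equilibrium price 54, so it binds.
At p = 42: qd = 319 - 5·42 = 109 and qs = 42 - 5 = 37.
Producer surplus without the control is ½ · (54 - 5) · 49 = 1200.5.
With the ceiling, producers sell 37 units at 42, so PS = ½ · (42 - 5) · 37 = 684.5.
Change in producer surplus = 684.5 - 1200.5 = -516.

-516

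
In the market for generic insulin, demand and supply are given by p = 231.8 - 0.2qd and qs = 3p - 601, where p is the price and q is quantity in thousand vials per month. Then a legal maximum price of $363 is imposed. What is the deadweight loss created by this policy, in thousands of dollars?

0

Rearranging demand gives qd = 1159 - 5p. Without the control the market clears where 1159 - 5p = 3p - 601, i.e. p* = 220 and q* = 59.
The ceiling of 363 is above the equilibrium price 220, so it is not binding; the market clears at p* = 220, q* = 59.
Since the control does not bind, no trades are prevented and deadweight loss is zero.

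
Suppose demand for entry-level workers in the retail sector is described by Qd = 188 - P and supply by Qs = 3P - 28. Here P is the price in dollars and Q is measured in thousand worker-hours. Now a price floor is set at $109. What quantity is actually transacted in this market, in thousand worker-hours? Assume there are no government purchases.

79

Without the control the market clears where 188 - P = 3P - 28, i.e. P* = 54 and Q* = 134.
Since 109 > 54, the floor is binding.
At P = 109: Qd = 188 - 109 = 79 and Qs = 3·109 - 28 = 299.
The quantity actually transacted is the short side, demand: 79.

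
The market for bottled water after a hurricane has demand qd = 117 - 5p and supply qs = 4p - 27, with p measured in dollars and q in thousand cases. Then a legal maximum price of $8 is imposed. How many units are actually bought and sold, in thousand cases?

5

In a free market, 117 - 5p = 4p - 27 gives the equilibrium p* = 16, q* = 37.
Because the ceiling (8) lies below the market-clearing price, it is binding.
At p = 8: qd = 117 - 5·8 = 77 and qs = 4·8 - 27 = 5.
The quantity actually transacted is the short side, supply: 5.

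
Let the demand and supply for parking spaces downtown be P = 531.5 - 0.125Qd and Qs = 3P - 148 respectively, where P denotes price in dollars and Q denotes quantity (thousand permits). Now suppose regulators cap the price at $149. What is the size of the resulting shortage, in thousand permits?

Rearranging demand gives Qd = 4252 - 8P. Without the control the market clears where 4252 - 8P = 3P - 148, i.e. P* = 400 and Q* = 1052.
Since 149 < 400, the ceiling is binding.
At P = 149: Qd = 4252 - 8·149 = 3060 and Qs = 3·149 - 148 = 299.
Shortage = Qd - Qs = 3060 - 299 = 2761.

2761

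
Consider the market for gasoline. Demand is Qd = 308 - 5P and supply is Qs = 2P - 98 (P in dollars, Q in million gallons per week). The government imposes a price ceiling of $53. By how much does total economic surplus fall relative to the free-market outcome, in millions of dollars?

Without the control the market clears where 308 - 5P = 2P - 98, i.e. P* = 58 and Q* = 18.
Since 53 < 58, the ceiling is binding.
At P = 53: Qd = 308 - 5·53 = 43 and Qs = 2·53 - 98 = 8.
Quantity traded falls to 8. At Q = 8 the demand price is (308 - 8)/5 = 60 and the supply price is (98 + 8)/2 = 53.
Deadweight loss = ½ · (60 - 53) · (18 - 8) = ½ · 7 · 10 = 35.

35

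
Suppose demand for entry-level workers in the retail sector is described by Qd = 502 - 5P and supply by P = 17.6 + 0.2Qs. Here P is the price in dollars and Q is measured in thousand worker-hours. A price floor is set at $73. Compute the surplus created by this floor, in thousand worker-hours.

Rearranging supply gives Qs = 5P - 88. Without the control the market clears where 502 - 5P = 5P - 88, i.e. P* = 59 and Q* = 207.
Since 73 > 59, the floor is binding.
At P = 73: Qd = 502 - 5·73 = 137 and Qs = 5·73 - 88 = 277.
Surplus = Qs - Qd = 277 - 137 = 140.

140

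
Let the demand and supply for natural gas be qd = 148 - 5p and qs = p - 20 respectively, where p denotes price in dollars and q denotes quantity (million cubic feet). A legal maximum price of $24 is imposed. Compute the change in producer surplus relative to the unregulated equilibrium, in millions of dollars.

In a free market, 148 - 5p = p - 20 gives the equilibrium p* = 28, q* = 8.
The ceiling of 24 is below the equilibrium price 28, so it binds.
At p = 24: qd = 148 - 5·24 = 28 and qs = 24 - 20 = 4.
Producer surplus without the control is ½ · (28 - 20) · 8 = 32.
With the ceiling, producers sell 4 units at 24, so PS = ½ · (24 - 20) · 4 = 8.
Change in producer surplus = 8 - 32 = -24.

-24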